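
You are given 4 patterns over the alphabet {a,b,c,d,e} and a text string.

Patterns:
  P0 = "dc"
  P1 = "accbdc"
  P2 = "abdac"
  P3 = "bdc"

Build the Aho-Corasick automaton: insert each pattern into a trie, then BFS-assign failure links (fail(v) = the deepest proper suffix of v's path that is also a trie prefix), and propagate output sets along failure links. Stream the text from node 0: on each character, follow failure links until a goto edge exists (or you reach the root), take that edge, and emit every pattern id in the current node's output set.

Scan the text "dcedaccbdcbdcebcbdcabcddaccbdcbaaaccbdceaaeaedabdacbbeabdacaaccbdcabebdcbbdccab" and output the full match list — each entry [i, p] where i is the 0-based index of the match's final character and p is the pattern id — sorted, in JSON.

Build automaton:
Trie (insert patterns):
  n0 'ε': a→3 b→13 d→1
  n1 'd': c→2
  n2 'dc': ·  ←P0
  n3 'a': b→9 c→4
  n4 'ac': c→5
  n5 'acc': b→6
  n6 'accb': d→7
  n7 'accbd': c→8
  n8 'accbdc': ·  ←P1
  n9 'ab': d→10
  n10 'abd': a→11
  n11 'abda': c→12
  n12 'abdac': ·  ←P2
  n13 'b': d→14
  n14 'bd': c→15
  n15 'bdc': ·  ←P3

BFS fail/out derivation:
  n1('d'): parent n0 fail=0; on 'd' 0 → fail=0;  out ∅∪∅=∅
  n3('a'): parent n0 fail=0; on 'a' 0 → fail=0;  out ∅∪∅=∅
  n13('b'): parent n0 fail=0; on 'b' 0 → fail=0;  out ∅∪∅=∅
  n2('dc'): parent n1 fail=0; on 'c' 0 → fail=0;  out {0}∪∅={0}
  n4('ac'): parent n3 fail=0; on 'c' 0 → fail=0;  out ∅∪∅=∅
  n9('ab'): parent n3 fail=0; on 'b' 0 → fail=13;  out ∅∪∅=∅
  n14('bd'): parent n13 fail=0; on 'd' 0 → fail=1;  out ∅∪∅=∅
  n5('acc'): parent n4 fail=0; on 'c' 0 → fail=0;  out ∅∪∅=∅
  n10('abd'): parent n9 fail=13; on 'd' 13 → fail=14;  out ∅∪∅=∅
  n15('bdc'): parent n14 fail=1; on 'c' 1 → fail=2;  out {3}∪{0}={0,3}
  n6('accb'): parent n5 fail=0; on 'b' 0 → fail=13;  out ∅∪∅=∅
  n11('abda'): parent n10 fail=14; on 'a' 14→1→0 → fail=3;  out ∅∪∅=∅
  n7('accbd'): parent n6 fail=13; on 'd' 13 → fail=14;  out ∅∪∅=∅
  n12('abdac'): parent n11 fail=3; on 'c' 3 → fail=4;  out {2}∪∅={2}
  n8('accbdc'): parent n7 fail=14; on 'c' 14 → fail=15;  out {1}∪{0,3}={0,1,3}

Scan:
[0] read 'd'  n0⇒n1
[1] read 'c'  n1⇒n2  emit P0@[0:1]
[2] read 'e'  n2⇒n0 ·f
[3] read 'd'  n0⇒n1
[4] read 'a'  n1⇒n3 ·f
[5] read 'c'  n3⇒n4
[6] read 'c'  n4⇒n5
[7] read 'b'  n5⇒n6
[8] read 'd'  n6⇒n7
[9] read 'c'  n7⇒n8  emit P0@[8:9],P1@[4:9],P3@[7:9]
[10] read 'b'  n8⇒n13 ·f
[11] read 'd'  n13⇒n14
[12] read 'c'  n14⇒n15  emit P0@[11:12],P3@[10:12]
[13] read 'e'  n15⇒n0 ·f
[14] read 'b'  n0⇒n13
[15] read 'c'  n13⇒n0 ·f
[16] read 'b'  n0⇒n13
[17] read 'd'  n13⇒n14
[18] read 'c'  n14⇒n15  emit P0@[17:18],P3@[16:18]
[19] read 'a'  n15⇒n3 ·f
[20] read 'b'  n3⇒n9
[21] read 'c'  n9⇒n0 ·f
[22] read 'd'  n0⇒n1
[23] read 'd'  n1⇒n1 ·f
[24] read 'a'  n1⇒n3 ·f
[25] read 'c'  n3⇒n4
[26] read 'c'  n4⇒n5
[27] read 'b'  n5⇒n6
[28] read 'd'  n6⇒n7
[29] read 'c'  n7⇒n8  emit P0@[28:29],P1@[24:29],P3@[27:29]
[30] read 'b'  n8⇒n13 ·f
[31] read 'a'  n13⇒n3 ·f
[32] read 'a'  n3⇒n3 ·f
[33] read 'a'  n3⇒n3 ·f
[34] read 'c'  n3⇒n4
[35] read 'c'  n4⇒n5
[36] read 'b'  n5⇒n6
[37] read 'd'  n6⇒n7
[38] read 'c'  n7⇒n8  emit P0@[37:38],P1@[33:38],P3@[36:38]
[39] read 'e'  n8⇒n0 ·f
[40] read 'a'  n0⇒n3
[41] read 'a'  n3⇒n3 ·f
[42] read 'e'  n3⇒n0 ·f
[43] read 'a'  n0⇒n3
[44] read 'e'  n3⇒n0 ·f
[45] read 'd'  n0⇒n1
[46] read 'a'  n1⇒n3 ·f
[47] read 'b'  n3⇒n9
[48] read 'd'  n9⇒n10
[49] read 'a'  n10⇒n11
[50] read 'c'  n11⇒n12  emit P2@[46:50]
[51] read 'b'  n12⇒n13 ·f
[52] read 'b'  n13⇒n13 ·f
[53] read 'e'  n13⇒n0 ·f
[54] read 'a'  n0⇒n3
[55] read 'b'  n3⇒n9
[56] read 'd'  n9⇒n10
[57] read 'a'  n10⇒n11
[58] read 'c'  n11⇒n12  emit P2@[54:58]
[59] read 'a'  n12⇒n3 ·f
[60] read 'a'  n3⇒n3 ·f
[61] read 'c'  n3⇒n4
[62] read 'c'  n4⇒n5
[63] read 'b'  n5⇒n6
[64] read 'd'  n6⇒n7
[65] read 'c'  n7⇒n8  emit P0@[64:65],P1@[60:65],P3@[63:65]
[66] read 'a'  n8⇒n3 ·f
[67] read 'b'  n3⇒n9
[68] read 'e'  n9⇒n0 ·f
[69] read 'b'  n0⇒n13
[70] read 'd'  n13⇒n14
[71] read 'c'  n14⇒n15  emit P0@[70:71],P3@[69:71]
[72] read 'b'  n15⇒n13 ·f
[73] read 'b'  n13⇒n13 ·f
[74] read 'd'  n13⇒n14
[75] read 'c'  n14⇒n15  emit P0@[74:75],P3@[73:75]
[76] read 'c'  n15⇒n0 ·f
[77] read 'a'  n0⇒n3
[78] read 'b'  n3⇒n9

All matches (sorted): [[1,0],[9,0],[9,1],[9,3],[12,0],[12,3],[18,0],[18,3],[29,0],[29,1],[29,3],[38,0],[38,1],[38,3],[50,2],[58,2],[65,0],[65,1],[65,3],[71,0],[71,3],[75,0],[75,3]]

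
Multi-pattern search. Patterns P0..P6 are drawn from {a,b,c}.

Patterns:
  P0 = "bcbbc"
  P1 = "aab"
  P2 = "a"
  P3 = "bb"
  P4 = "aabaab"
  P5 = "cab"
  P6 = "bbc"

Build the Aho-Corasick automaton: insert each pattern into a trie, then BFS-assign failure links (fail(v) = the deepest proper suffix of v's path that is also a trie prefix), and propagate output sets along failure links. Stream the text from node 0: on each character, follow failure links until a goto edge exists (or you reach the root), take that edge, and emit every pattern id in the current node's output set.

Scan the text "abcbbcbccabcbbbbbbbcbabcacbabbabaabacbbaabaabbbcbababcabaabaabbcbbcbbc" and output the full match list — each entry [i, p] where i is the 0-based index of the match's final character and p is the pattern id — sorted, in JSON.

Construct AC machine:
Trie (insert patterns):
  0='ε' goto a→6 b→1 c→13
  1='b' goto b→9 c→2
  2='bc' goto b→3
  3='bcb' goto b→4
  4='bcbb' goto c→5
  5='bcbbc' goto ·  [P0 ends]
  6='a' goto a→7  [P2 ends]
  7='aa' goto b→8
  8='aab' goto a→10  [P1 ends]
  9='bb' goto c→16  [P3 ends]
  10='aaba' goto a→11
  11='aabaa' goto b→12
  12='aabaab' goto ·  [P4 ends]
  13='c' goto a→14
  14='ca' goto b→15
  15='cab' goto ·  [P5 ends]
  16='bbc' goto ·  [P6 ends]

Failure links (BFS by depth):
  fail(1) 'b': from fail(0)=0 chase 'b': 0 ⇒ 0;  out=∅∪out(0)=∅
  fail(6) 'a': from fail(0)=0 chase 'a': 0 ⇒ 0;  out={2}∪out(0)={2}
  fail(13) 'c': from fail(0)=0 chase 'c': 0 ⇒ 0;  out=∅∪out(0)=∅
  fail(2) 'bc': from fail(1)=0 chase 'c': 0 ⇒ 13;  out=∅∪out(13)=∅
  fail(7) 'aa': from fail(6)=0 chase 'a': 0 ⇒ 6;  out=∅∪out(6)={2}
  fail(9) 'bb': from fail(1)=0 chase 'b': 0 ⇒ 1;  out={3}∪out(1)={3}
  fail(14) 'ca': from fail(13)=0 chase 'a': 0 ⇒ 6;  out=∅∪out(6)={2}
  fail(3) 'bcb': from fail(2)=13 chase 'b': 13→0 ⇒ 1;  out=∅∪out(1)=∅
  fail(8) 'aab': from fail(7)=6 chase 'b': 6→0 ⇒ 1;  out={1}∪out(1)={1}
  fail(15) 'cab': from fail(14)=6 chase 'b': 6→0 ⇒ 1;  out={5}∪out(1)={5}
  fail(16) 'bbc': from fail(9)=1 chase 'c': 1 ⇒ 2;  out={6}∪out(2)={6}
  fail(4) 'bcbb': from fail(3)=1 chase 'b': 1 ⇒ 9;  out=∅∪out(9)={3}
  fail(10) 'aaba': from fail(8)=1 chase 'a': 1→0 ⇒ 6;  out=∅∪out(6)={2}
  fail(5) 'bcbbc': from fail(4)=9 chase 'c': 9 ⇒ 16;  out={0}∪out(16)={0,6}
  fail(11) 'aabaa': from fail(10)=6 chase 'a': 6 ⇒ 7;  out=∅∪out(7)={2}
  fail(12) 'aabaab': from fail(11)=7 chase 'b': 7 ⇒ 8;  out={4}∪out(8)={1,4}

Text stream:
[0] read 'a'  n0⇒n6  → match P2@[0:0]
[1] read 'b'  n6⇒n1 ·f
[2] read 'c'  n1⇒n2
[3] read 'b'  n2⇒n3
[4] read 'b'  n3⇒n4  → match P3@[3:4]
[5] read 'c'  n4⇒n5  → match P0@[1:5],P6@[3:5]
[6] read 'b'  n5⇒n3 ·f
[7] read 'c'  n3⇒n2 ·f
[8] read 'c'  n2⇒n13 ·f
[9] read 'a'  n13⇒n14  → match P2@[9:9]
[10] read 'b'  n14⇒n15  → match P5@[8:10]
[11] read 'c'  n15⇒n2 ·f
[12] read 'b'  n2⇒n3
[13] read 'b'  n3⇒n4  → match P3@[12:13]
[14] read 'b'  n4⇒n9 ·f  → match P3@[13:14]
[15] read 'b'  n9⇒n9 ·f  → match P3@[14:15]
[16] read 'b'  n9⇒n9 ·f  → match P3@[15:16]
[17] read 'b'  n9⇒n9 ·f  → match P3@[16:17]
[18] read 'b'  n9⇒n9 ·f  → match P3@[17:18]
[19] read 'c'  n9⇒n16  → match P6@[17:19]
[20] read 'b'  n16⇒n3 ·f
[21] read 'a'  n3⇒n6 ·f  → match P2@[21:21]
[22] read 'b'  n6⇒n1 ·f
[23] read 'c'  n1⇒n2
[24] read 'a'  n2⇒n14 ·f  → match P2@[24:24]
[25] read 'c'  n14⇒n13 ·f
[26] read 'b'  n13⇒n1 ·f
[27] read 'a'  n1⇒n6 ·f  → match P2@[27:27]
[28] read 'b'  n6⇒n1 ·f
[29] read 'b'  n1⇒n9  → match P3@[28:29]
[30] read 'a'  n9⇒n6 ·f  → match P2@[30:30]
[31] read 'b'  n6⇒n1 ·f
[32] read 'a'  n1⇒n6 ·f  → match P2@[32:32]
[33] read 'a'  n6⇒n7  → match P2@[33:33]
[34] read 'b'  n7⇒n8  → match P1@[32:34]
[35] read 'a'  n8⇒n10  → match P2@[35:35]
[36] read 'c'  n10⇒n13 ·f
[37] read 'b'  n13⇒n1 ·f
[38] read 'b'  n1⇒n9  → match P3@[37:38]
[39] read 'a'  n9⇒n6 ·f  → match P2@[39:39]
[40] read 'a'  n6⇒n7  → match P2@[40:40]
[41] read 'b'  n7⇒n8  → match P1@[39:41]
[42] read 'a'  n8⇒n10  → match P2@[42:42]
[43] read 'a'  n10⇒n11  → match P2@[43:43]
[44] read 'b'  n11⇒n12  → match P1@[42:44],P4@[39:44]
[45] read 'b'  n12⇒n9 ·f  → match P3@[44:45]
[46] read 'b'  n9⇒n9 ·f  → match P3@[45:46]
[47] read 'c'  n9⇒n16  → match P6@[45:47]
[48] read 'b'  n16⇒n3 ·f
[49] read 'a'  n3⇒n6 ·f  → match P2@[49:49]
[50] read 'b'  n6⇒n1 ·f
[51] read 'a'  n1⇒n6 ·f  → match P2@[51:51]
[52] read 'b'  n6⇒n1 ·f
[53] read 'c'  n1⇒n2
[54] read 'a'  n2⇒n14 ·f  → match P2@[54:54]
[55] read 'b'  n14⇒n15  → match P5@[53:55]
[56] read 'a'  n15⇒n6 ·f  → match P2@[56:56]
[57] read 'a'  n6⇒n7  → match P2@[57:57]
[58] read 'b'  n7⇒n8  → match P1@[56:58]
[59] read 'a'  n8⇒n10  → match P2@[59:59]
[60] read 'a'  n10⇒n11  → match P2@[60:60]
[61] read 'b'  n11⇒n12  → match P1@[59:61],P4@[56:61]
[62] read 'b'  n12⇒n9 ·f  → match P3@[61:62]
[63] read 'c'  n9⇒n16  → match P6@[61:63]
[64] read 'b'  n16⇒n3 ·f
[65] read 'b'  n3⇒n4  → match P3@[64:65]
[66] read 'c'  n4⇒n5  → match P0@[62:66],P6@[64:66]
[67] read 'b'  n5⇒n3 ·f
[68] read 'b'  n3⇒n4  → match P3@[67:68]
[69] read 'c'  n4⇒n5  → match P0@[65:69],P6@[67:69]

All matches (sorted): [[0,2],[4,3],[5,0],[5,6],[9,2],[10,5],[13,3],[14,3],[15,3],[16,3],[17,3],[18,3],[19,6],[21,2],[24,2],[27,2],[29,3],[30,2],[32,2],[33,2],[34,1],[35,2],[38,3],[39,2],[40,2],[41,1],[42,2],[43,2],[44,1],[44,4],[45,3],[46,3],[47,6],[49,2],[51,2],[54,2],[55,5],[56,2],[57,2],[58,1],[59,2],[60,2],[61,1],[61,4],[62,3],[63,6],[65,3],[66,0],[66,6],[68,3],[69,0],[69,6]]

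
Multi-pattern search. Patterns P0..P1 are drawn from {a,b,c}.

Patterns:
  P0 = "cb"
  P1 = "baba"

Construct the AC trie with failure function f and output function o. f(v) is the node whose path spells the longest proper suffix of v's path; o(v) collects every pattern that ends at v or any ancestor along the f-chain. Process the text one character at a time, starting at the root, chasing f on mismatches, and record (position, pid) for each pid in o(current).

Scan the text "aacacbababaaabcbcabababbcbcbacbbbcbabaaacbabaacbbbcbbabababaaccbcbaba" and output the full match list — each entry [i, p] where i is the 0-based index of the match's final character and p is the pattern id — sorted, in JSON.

Build automaton:
Trie nodes:
  n0 'ε': b→3 c→1
  n1 'c': b→2
  n2 'cb': ·  [P0 ends]
  n3 'b': a→4
  n4 'ba': b→5
  n5 'bab': a→6
  n6 'baba': ·  [P1 ends]

BFS fail/out derivation:
  n1('c'): parent n0 fail=0; on 'c' 0 → fail=0;  out ∅∪∅=∅
  n3('b'): parent n0 fail=0; on 'b' 0 → fail=0;  out ∅∪∅=∅
  n2('cb'): parent n1 fail=0; on 'b' 0 → fail=3;  out {0}∪∅={0}
  n4('ba'): parent n3 fail=0; on 'a' 0 → fail=0;  out ∅∪∅=∅
  n5('bab'): parent n4 fail=0; on 'b' 0 → fail=3;  out ∅∪∅=∅
  n6('baba'): parent n5 fail=3; on 'a' 3 → fail=4;  out {1}∪∅={1}

Text stream:
i=0 'a': node 0→0
i=1 'a': node 0→0
i=2 'c': node 0→1
i=3 'a': node 1→0 ·f
i=4 'c': node 0→1
i=5 'b': node 1→2  emit P0@[4:5]
i=6 'a': node 2→4 ·f
i=7 'b': node 4→5
i=8 'a': node 5→6  emit P1@[5:8]
i=9 'b': node 6→5 ·f
i=10 'a': node 5→6  emit P1@[7:10]
i=11 'a': node 6→0 ·f
i=12 'a': node 0→0
i=13 'b': node 0→3
i=14 'c': node 3→1 ·f
i=15 'b': node 1→2  emit P0@[14:15]
i=16 'c': node 2→1 ·f
i=17 'a': node 1→0 ·f
i=18 'b': node 0→3
i=19 'a': node 3→4
i=20 'b': node 4→5
i=21 'a': node 5→6  emit P1@[18:21]
i=22 'b': node 6→5 ·f
i=23 'b': node 5→3 ·f
i=24 'c': node 3→1 ·f
i=25 'b': node 1→2  emit P0@[24:25]
i=26 'c': node 2→1 ·f
i=27 'b': node 1→2  emit P0@[26:27]
i=28 'a': node 2→4 ·f
i=29 'c': node 4→1 ·f
i=30 'b': node 1→2  emit P0@[29:30]
i=31 'b': node 2→3 ·f
i=32 'b': node 3→3 ·f
i=33 'c': node 3→1 ·f
i=34 'b': node 1→2  emit P0@[33:34]
i=35 'a': node 2→4 ·f
i=36 'b': node 4→5
i=37 'a': node 5→6  emit P1@[34:37]
i=38 'a': node 6→0 ·f
i=39 'a': node 0→0
i=40 'c': node 0→1
i=41 'b': node 1→2  emit P0@[40:41]
i=42 'a': node 2→4 ·f
i=43 'b': node 4→5
i=44 'a': node 5→6  emit P1@[41:44]
i=45 'a': node 6→0 ·f
i=46 'c': node 0→1
i=47 'b': node 1→2  emit P0@[46:47]
i=48 'b': node 2→3 ·f
i=49 'b': node 3→3 ·f
i=50 'c': node 3→1 ·f
i=51 'b': node 1→2  emit P0@[50:51]
i=52 'b': node 2→3 ·f
i=53 'a': node 3→4
i=54 'b': node 4→5
i=55 'a': node 5→6  emit P1@[52:55]
i=56 'b': node 6→5 ·f
i=57 'a': node 5→6  emit P1@[54:57]
i=58 'b': node 6→5 ·f
i=59 'a': node 5→6  emit P1@[56:59]
i=60 'a': node 6→0 ·f
i=61 'c': node 0→1
i=62 'c': node 1→1 ·f
i=63 'b': node 1→2  emit P0@[62:63]
i=64 'c': node 2→1 ·f
i=65 'b': node 1→2  emit P0@[64:65]
i=66 'a': node 2→4 ·f
i=67 'b': node 4→5
i=68 'a': node 5→6  emit P1@[65:68]

All matches (sorted): [[5,0],[8,1],[10,1],[15,0],[21,1],[25,0],[27,0],[30,0],[34,0],[37,1],[41,0],[44,1],[47,0],[51,0],[55,1],[57,1],[59,1],[63,0],[65,0],[68,1]]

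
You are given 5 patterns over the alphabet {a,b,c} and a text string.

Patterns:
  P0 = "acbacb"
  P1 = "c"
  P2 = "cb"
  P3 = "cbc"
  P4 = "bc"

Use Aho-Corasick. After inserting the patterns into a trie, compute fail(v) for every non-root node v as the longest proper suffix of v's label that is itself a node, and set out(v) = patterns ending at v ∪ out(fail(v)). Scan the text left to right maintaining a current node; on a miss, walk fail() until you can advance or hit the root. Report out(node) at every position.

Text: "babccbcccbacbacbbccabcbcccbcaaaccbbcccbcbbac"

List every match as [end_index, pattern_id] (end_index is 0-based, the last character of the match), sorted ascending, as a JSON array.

Construct AC machine:
Trie nodes:
  0='ε' goto a→1 b→10 c→7
  1='a' goto c→2
  2='ac' goto b→3
  3='acb' goto a→4
  4='acba' goto c→5
  5='acbac' goto b→6
  6='acbacb' goto ·  [P0 ends]
  7='c' goto b→8  [P1 ends]
  8='cb' goto c→9  [P2 ends]
  9='cbc' goto ·  [P3 ends]
  10='b' goto c→11
  11='bc' goto ·  [P4 ends]

Failure links (BFS by depth):
  fail(1) 'a': from fail(0)=0 chase 'a': 0 ⇒ 0;  out=∅∪out(0)=∅
  fail(7) 'c': from fail(0)=0 chase 'c': 0 ⇒ 0;  out={1}∪out(0)={1}
  fail(10) 'b': from fail(0)=0 chase 'b': 0 ⇒ 0;  out=∅∪out(0)=∅
  fail(2) 'ac': from fail(1)=0 chase 'c': 0 ⇒ 7;  out=∅∪out(7)={1}
  fail(8) 'cb': from fail(7)=0 chase 'b': 0 ⇒ 10;  out={2}∪out(10)={2}
  fail(11) 'bc': from fail(10)=0 chase 'c': 0 ⇒ 7;  out={4}∪out(7)={1,4}
  fail(3) 'acb': from fail(2)=7 chase 'b': 7 ⇒ 8;  out=∅∪out(8)={2}
  fail(9) 'cbc': from fail(8)=10 chase 'c': 10 ⇒ 11;  out={3}∪out(11)={1,3,4}
  fail(4) 'acba': from fail(3)=8 chase 'a': 8→10→0 ⇒ 1;  out=∅∪out(1)=∅
  fail(5) 'acbac': from fail(4)=1 chase 'c': 1 ⇒ 2;  out=∅∪out(2)={1}
  fail(6) 'acbacb': from fail(5)=2 chase 'b': 2 ⇒ 3;  out={0}∪out(3)={0,2}

Run:
[0] read 'b'  n0⇒n10
[1] read 'a'  n10⇒n1 ·f
[2] read 'b'  n1⇒n10 ·f
[3] read 'c'  n10⇒n11  ** P1@[3:3],P4@[2:3]
[4] read 'c'  n11⇒n7 ·f  ** P1@[4:4]
[5] read 'b'  n7⇒n8  ** P2@[4:5]
[6] read 'c'  n8⇒n9  ** P1@[6:6],P3@[4:6],P4@[5:6]
[7] read 'c'  n9⇒n7 ·f  ** P1@[7:7]
[8] read 'c'  n7⇒n7 ·f  ** P1@[8:8]
[9] read 'b'  n7⇒n8  ** P2@[8:9]
[10] read 'a'  n8⇒n1 ·f
[11] read 'c'  n1⇒n2  ** P1@[11:11]
[12] read 'b'  n2⇒n3  ** P2@[11:12]
[13] read 'a'  n3⇒n4
[14] read 'c'  n4⇒n5  ** P1@[14:14]
[15] read 'b'  n5⇒n6  ** P0@[10:15],P2@[14:15]
[16] read 'b'  n6⇒n10 ·f
[17] read 'c'  n10⇒n11  ** P1@[17:17],P4@[16:17]
[18] read 'c'  n11⇒n7 ·f  ** P1@[18:18]
[19] read 'a'  n7⇒n1 ·f
[20] read 'b'  n1⇒n10 ·f
[21] read 'c'  n10⇒n11  ** P1@[21:21],P4@[20:21]
[22] read 'b'  n11⇒n8 ·f  ** P2@[21:22]
[23] read 'c'  n8⇒n9  ** P1@[23:23],P3@[21:23],P4@[22:23]
[24] read 'c'  n9⇒n7 ·f  ** P1@[24:24]
[25] read 'c'  n7⇒n7 ·f  ** P1@[25:25]
[26] read 'b'  n7⇒n8  ** P2@[25:26]
[27] read 'c'  n8⇒n9  ** P1@[27:27],P3@[25:27],P4@[26:27]
[28] read 'a'  n9⇒n1 ·f
[29] read 'a'  n1⇒n1 ·f
[30] read 'a'  n1⇒n1 ·f
[31] read 'c'  n1⇒n2  ** P1@[31:31]
[32] read 'c'  n2⇒n7 ·f  ** P1@[32:32]
[33] read 'b'  n7⇒n8  ** P2@[32:33]
[34] read 'b'  n8⇒n10 ·f
[35] read 'c'  n10⇒n11  ** P1@[35:35],P4@[34:35]
[36] read 'c'  n11⇒n7 ·f  ** P1@[36:36]
[37] read 'c'  n7⇒n7 ·f  ** P1@[37:37]
[38] read 'b'  n7⇒n8  ** P2@[37:38]
[39] read 'c'  n8⇒n9  ** P1@[39:39],P3@[37:39],P4@[38:39]
[40] read 'b'  n9⇒n8 ·f  ** P2@[39:40]
[41] read 'b'  n8⇒n10 ·f
[42] read 'a'  n10⇒n1 ·f
[43] read 'c'  n1⇒n2  ** P1@[43:43]

Result: [[3,1],[3,4],[4,1],[5,2],[6,1],[6,3],[6,4],[7,1],[8,1],[9,2],[11,1],[12,2],[14,1],[15,0],[15,2],[17,1],[17,4],[18,1],[21,1],[21,4],[22,2],[23,1],[23,3],[23,4],[24,1],[25,1],[26,2],[27,1],[27,3],[27,4],[31,1],[32,1],[33,2],[35,1],[35,4],[36,1],[37,1],[38,2],[39,1],[39,3],[39,4],[40,2],[43,1]]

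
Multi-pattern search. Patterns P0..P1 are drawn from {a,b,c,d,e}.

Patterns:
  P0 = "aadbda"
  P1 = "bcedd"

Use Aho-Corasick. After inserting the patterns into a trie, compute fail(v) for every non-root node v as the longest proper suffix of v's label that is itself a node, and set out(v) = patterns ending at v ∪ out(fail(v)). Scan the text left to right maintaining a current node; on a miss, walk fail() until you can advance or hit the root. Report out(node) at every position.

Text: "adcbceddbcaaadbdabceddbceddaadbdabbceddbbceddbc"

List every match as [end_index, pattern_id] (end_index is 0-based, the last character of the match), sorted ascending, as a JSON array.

Build:
Trie (insert patterns):
  0='ε' goto a→1 b→7
  1='a' goto a→2
  2='aa' goto d→3
  3='aad' goto b→4
  4='aadb' goto d→5
  5='aadbd' goto a→6
  6='aadbda' goto ·  ←P0
  7='b' goto c→8
  8='bc' goto e→9
  9='bce' goto d→10
  10='bced' goto d→11
  11='bcedd' goto ·  ←P1

Failure links (BFS by depth):
  fail(1) 'a': from fail(0)=0 chase 'a': 0 ⇒ 0;  out=∅∪out(0)=∅
  fail(7) 'b': from fail(0)=0 chase 'b': 0 ⇒ 0;  out=∅∪out(0)=∅
  fail(2) 'aa': from fail(1)=0 chase 'a': 0 ⇒ 1;  out=∅∪out(1)=∅
  fail(8) 'bc': from fail(7)=0 chase 'c': 0 ⇒ 0;  out=∅∪out(0)=∅
  fail(3) 'aad': from fail(2)=1 chase 'd': 1→0 ⇒ 0;  out=∅∪out(0)=∅
  fail(9) 'bce': from fail(8)=0 chase 'e': 0 ⇒ 0;  out=∅∪out(0)=∅
  fail(4) 'aadb': from fail(3)=0 chase 'b': 0 ⇒ 7;  out=∅∪out(7)=∅
  fail(10) 'bced': from fail(9)=0 chase 'd': 0 ⇒ 0;  out=∅∪out(0)=∅
  fail(5) 'aadbd': from fail(4)=7 chase 'd': 7→0 ⇒ 0;  out=∅∪out(0)=∅
  fail(11) 'bcedd': from fail(10)=0 chase 'd': 0 ⇒ 0;  out={1}∪out(0)={1}
  fail(6) 'aadbda': from fail(5)=0 chase 'a': 0 ⇒ 1;  out={0}∪out(1)={0}

Scan:
pos 0 'a': at 1
pos 1 'd': at 0 (via fail)
pos 2 'c': at 0
pos 3 'b': at 7
pos 4 'c': at 8
pos 5 'e': at 9
pos 6 'd': at 10
pos 7 'd': at 11  emit P1@[3:7]
pos 8 'b': at 7 (via fail)
pos 9 'c': at 8
pos 10 'a': at 1 (via fail)
pos 11 'a': at 2
pos 12 'a': at 2 (via fail)
pos 13 'd': at 3
pos 14 'b': at 4
pos 15 'd': at 5
pos 16 'a': at 6  emit P0@[11:16]
pos 17 'b': at 7 (via fail)
pos 18 'c': at 8
pos 19 'e': at 9
pos 20 'd': at 10
pos 21 'd': at 11  emit P1@[17:21]
pos 22 'b': at 7 (via fail)
pos 23 'c': at 8
pos 24 'e': at 9
pos 25 'd': at 10
pos 26 'd': at 11  emit P1@[22:26]
pos 27 'a': at 1 (via fail)
pos 28 'a': at 2
pos 29 'd': at 3
pos 30 'b': at 4
pos 31 'd': at 5
pos 32 'a': at 6  emit P0@[27:32]
pos 33 'b': at 7 (via fail)
pos 34 'b': at 7 (via fail)
pos 35 'c': at 8
pos 36 'e': at 9
pos 37 'd': at 10
pos 38 'd': at 11  emit P1@[34:38]
pos 39 'b': at 7 (via fail)
pos 40 'b': at 7 (via fail)
pos 41 'c': at 8
pos 42 'e': at 9
pos 43 'd': at 10
pos 44 'd': at 11  emit P1@[40:44]
pos 45 'b': at 7 (via fail)
pos 46 'c': at 8

Result: [[7,1],[16,0],[21,1],[26,1],[32,0],[38,1],[44,1]]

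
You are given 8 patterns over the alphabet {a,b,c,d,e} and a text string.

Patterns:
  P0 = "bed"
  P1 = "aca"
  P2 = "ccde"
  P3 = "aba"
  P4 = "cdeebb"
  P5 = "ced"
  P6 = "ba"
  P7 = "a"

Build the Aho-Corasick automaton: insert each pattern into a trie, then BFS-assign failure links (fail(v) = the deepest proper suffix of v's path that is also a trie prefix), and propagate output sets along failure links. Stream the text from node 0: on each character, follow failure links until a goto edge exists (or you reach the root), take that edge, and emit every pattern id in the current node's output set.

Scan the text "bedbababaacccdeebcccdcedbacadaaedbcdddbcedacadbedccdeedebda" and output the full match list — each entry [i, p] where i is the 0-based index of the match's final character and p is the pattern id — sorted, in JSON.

Build:
Trie nodes:
  0='ε' goto a→4 b→1 c→7
  1='b' goto a→20 e→2
  2='be' goto d→3
  3='bed' goto ·  [P0 ends]
  4='a' goto b→11 c→5  [P7 ends]
  5='ac' goto a→6
  6='aca' goto ·  [P1 ends]
  7='c' goto c→8 d→13 e→18
  8='cc' goto d→9
  9='ccd' goto e→10
  10='ccde' goto ·  [P2 ends]
  11='ab' goto a→12
  12='aba' goto ·  [P3 ends]
  13='cd' goto e→14
  14='cde' goto e→15
  15='cdee' goto b→16
  16='cdeeb' goto b→17
  17='cdeebb' goto ·  [P4 ends]
  18='ce' goto d→19
  19='ced' goto ·  [P5 ends]
  20='ba' goto ·  [P6 ends]

Failure links (BFS by depth):
  n1('b'): parent n0 fail=0; on 'b' 0 → fail=0;  out ∅∪∅=∅
  n4('a'): parent n0 fail=0; on 'a' 0 → fail=0;  out {7}∪∅={7}
  n7('c'): parent n0 fail=0; on 'c' 0 → fail=0;  out ∅∪∅=∅
  n2('be'): parent n1 fail=0; on 'e' 0 → fail=0;  out ∅∪∅=∅
  n5('ac'): parent n4 fail=0; on 'c' 0 → fail=7;  out ∅∪∅=∅
  n8('cc'): parent n7 fail=0; on 'c' 0 → fail=7;  out ∅∪∅=∅
  n11('ab'): parent n4 fail=0; on 'b' 0 → fail=1;  out ∅∪∅=∅
  n13('cd'): parent n7 fail=0; on 'd' 0 → fail=0;  out ∅∪∅=∅
  n18('ce'): parent n7 fail=0; on 'e' 0 → fail=0;  out ∅∪∅=∅
  n20('ba'): parent n1 fail=0; on 'a' 0 → fail=4;  out {6}∪{7}={6,7}
  n3('bed'): parent n2 fail=0; on 'd' 0 → fail=0;  out {0}∪∅={0}
  n6('aca'): parent n5 fail=7; on 'a' 7→0 → fail=4;  out {1}∪{7}={1,7}
  n9('ccd'): parent n8 fail=7; on 'd' 7 → fail=13;  out ∅∪∅=∅
  n12('aba'): parent n11 fail=1; on 'a' 1 → fail=20;  out {3}∪{6,7}={3,6,7}
  n14('cde'): parent n13 fail=0; on 'e' 0 → fail=0;  out ∅∪∅=∅
  n19('ced'): parent n18 fail=0; on 'd' 0 → fail=0;  out {5}∪∅={5}
  n10('ccde'): parent n9 fail=13; on 'e' 13 → fail=14;  out {2}∪∅={2}
  n15('cdee'): parent n14 fail=0; on 'e' 0 → fail=0;  out ∅∪∅=∅
  n16('cdeeb'): parent n15 fail=0; on 'b' 0 → fail=1;  out ∅∪∅=∅
  n17('cdeebb'): parent n16 fail=1; on 'b' 1→0 → fail=1;  out {4}∪∅={4}

Scan:
[0] read 'b'  n0⇒n1
[1] read 'e'  n1⇒n2
[2] read 'd'  n2⇒n3  emit P0@[0:2]
[3] read 'b'  n3⇒n1 (via fail)
[4] read 'a'  n1⇒n20  emit P6@[3:4],P7@[4:4]
[5] read 'b'  n20⇒n11 (via fail)
[6] read 'a'  n11⇒n12  emit P3@[4:6],P6@[5:6],P7@[6:6]
[7] read 'b'  n12⇒n11 (via fail)
[8] read 'a'  n11⇒n12  emit P3@[6:8],P6@[7:8],P7@[8:8]
[9] read 'a'  n12⇒n4 (via fail)  emit P7@[9:9]
[10] read 'c'  n4⇒n5
[11] read 'c'  n5⇒n8 (via fail)
[12] read 'c'  n8⇒n8 (via fail)
[13] read 'd'  n8⇒n9
[14] read 'e'  n9⇒n10  emit P2@[11:14]
[15] read 'e'  n10⇒n15 (via fail)
[16] read 'b'  n15⇒n16
[17] read 'c'  n16⇒n7 (via fail)
[18] read 'c'  n7⇒n8
[19] read 'c'  n8⇒n8 (via fail)
[20] read 'd'  n8⇒n9
[21] read 'c'  n9⇒n7 (via fail)
[22] read 'e'  n7⇒n18
[23] read 'd'  n18⇒n19  emit P5@[21:23]
[24] read 'b'  n19⇒n1 (via fail)
[25] read 'a'  n1⇒n20  emit P6@[24:25],P7@[25:25]
[26] read 'c'  n20⇒n5 (via fail)
[27] read 'a'  n5⇒n6  emit P1@[25:27],P7@[27:27]
[28] read 'd'  n6⇒n0 (via fail)
[29] read 'a'  n0⇒n4  emit P7@[29:29]
[30] read 'a'  n4⇒n4 (via fail)  emit P7@[30:30]
[31] read 'e'  n4⇒n0 (via fail)
[32] read 'd'  n0⇒n0
[33] read 'b'  n0⇒n1
[34] read 'c'  n1⇒n7 (via fail)
[35] read 'd'  n7⇒n13
[36] read 'd'  n13⇒n0 (via fail)
[37] read 'd'  n0⇒n0
[38] read 'b'  n0⇒n1
[39] read 'c'  n1⇒n7 (via fail)
[40] read 'e'  n7⇒n18
[41] read 'd'  n18⇒n19  emit P5@[39:41]
[42] read 'a'  n19⇒n4 (via fail)  emit P7@[42:42]
[43] read 'c'  n4⇒n5
[44] read 'a'  n5⇒n6  emit P1@[42:44],P7@[44:44]
[45] read 'd'  n6⇒n0 (via fail)
[46] read 'b'  n0⇒n1
[47] read 'e'  n1⇒n2
[48] read 'd'  n2⇒n3  emit P0@[46:48]
[49] read 'c'  n3⇒n7 (via fail)
[50] read 'c'  n7⇒n8
[51] read 'd'  n8⇒n9
[52] read 'e'  n9⇒n10  emit P2@[49:52]
[53] read 'e'  n10⇒n15 (via fail)
[54] read 'd'  n15⇒n0 (via fail)
[55] read 'e'  n0⇒n0
[56] read 'b'  n0⇒n1
[57] read 'd'  n1⇒n0 (via fail)
[58] read 'a'  n0⇒n4  emit P7@[58:58]

All matches (sorted): [[2,0],[4,6],[4,7],[6,3],[6,6],[6,7],[8,3],[8,6],[8,7],[9,7],[14,2],[23,5],[25,6],[25,7],[27,1],[27,7],[29,7],[30,7],[41,5],[42,7],[44,1],[44,7],[48,0],[52,2],[58,7]]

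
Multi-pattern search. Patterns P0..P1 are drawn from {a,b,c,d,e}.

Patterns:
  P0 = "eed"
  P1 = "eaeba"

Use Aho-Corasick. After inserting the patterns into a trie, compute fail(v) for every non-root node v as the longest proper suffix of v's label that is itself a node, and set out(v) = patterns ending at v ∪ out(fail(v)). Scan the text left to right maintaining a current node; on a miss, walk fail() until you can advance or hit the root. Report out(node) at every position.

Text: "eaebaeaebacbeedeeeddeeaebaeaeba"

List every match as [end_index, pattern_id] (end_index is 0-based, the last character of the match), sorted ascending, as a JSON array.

Build automaton:
Trie (insert patterns):
  0='ε' goto e→1
  1='e' goto a→4 e→2
  2='ee' goto d→3
  3='eed' goto ·  ←P0
  4='ea' goto e→5
  5='eae' goto b→6
  6='eaeb' goto a→7
  7='eaeba' goto ·  ←P1

Failure links (BFS by depth):
  fail(1) 'e': from fail(0)=0 chase 'e': 0 ⇒ 0;  out=∅∪out(0)=∅
  fail(2) 'ee': from fail(1)=0 chase 'e': 0 ⇒ 1;  out=∅∪out(1)=∅
  fail(4) 'ea': from fail(1)=0 chase 'a': 0 ⇒ 0;  out=∅∪out(0)=∅
  fail(3) 'eed': from fail(2)=1 chase 'd': 1→0 ⇒ 0;  out={0}∪out(0)={0}
  fail(5) 'eae': from fail(4)=0 chase 'e': 0 ⇒ 1;  out=∅∪out(1)=∅
  fail(6) 'eaeb': from fail(5)=1 chase 'b': 1→0 ⇒ 0;  out=∅∪out(0)=∅
  fail(7) 'eaeba': from fail(6)=0 chase 'a': 0 ⇒ 0;  out={1}∪out(0)={1}

Run:
pos 0 'e': at 1
pos 1 'a': at 4
pos 2 'e': at 5
pos 3 'b': at 6
pos 4 'a': at 7  emit P1@[0:4]
pos 5 'e': at 1 (fail-walked)
pos 6 'a': at 4
pos 7 'e': at 5
pos 8 'b': at 6
pos 9 'a': at 7  emit P1@[5:9]
pos 10 'c': at 0 (fail-walked)
pos 11 'b': at 0
pos 12 'e': at 1
pos 13 'e': at 2
pos 14 'd': at 3  emit P0@[12:14]
pos 15 'e': at 1 (fail-walked)
pos 16 'e': at 2
pos 17 'e': at 2 (fail-walked)
pos 18 'd': at 3  emit P0@[16:18]
pos 19 'd': at 0 (fail-walked)
pos 20 'e': at 1
pos 21 'e': at 2
pos 22 'a': at 4 (fail-walked)
pos 23 'e': at 5
pos 24 'b': at 6
pos 25 'a': at 7  emit P1@[21:25]
pos 26 'e': at 1 (fail-walked)
pos 27 'a': at 4
pos 28 'e': at 5
pos 29 'b': at 6
pos 30 'a': at 7  emit P1@[26:30]

All matches (sorted): [[4,1],[9,1],[14,0],[18,0],[25,1],[30,1]]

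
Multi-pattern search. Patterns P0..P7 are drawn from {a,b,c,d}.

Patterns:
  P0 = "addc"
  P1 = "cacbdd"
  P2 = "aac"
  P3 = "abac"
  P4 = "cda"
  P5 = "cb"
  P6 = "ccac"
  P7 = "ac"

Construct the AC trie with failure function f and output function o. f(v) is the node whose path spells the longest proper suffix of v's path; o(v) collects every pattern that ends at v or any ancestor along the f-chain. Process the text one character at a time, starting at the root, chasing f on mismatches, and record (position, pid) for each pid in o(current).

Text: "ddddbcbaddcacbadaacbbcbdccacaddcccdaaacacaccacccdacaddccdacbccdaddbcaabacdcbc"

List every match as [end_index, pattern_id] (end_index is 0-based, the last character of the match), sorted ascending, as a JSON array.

Construct AC machine:
Trie nodes:
  n0 'ε': a→1 c→5
  n1 'a': a→11 b→13 c→22 d→2
  n2 'ad': d→3
  n3 'add': c→4
  n4 'addc': ·  [P0 ends]
  n5 'c': a→6 b→18 c→19 d→16
  n6 'ca': c→7
  n7 'cac': b→8
  n8 'cacb': d→9
  n9 'cacbd': d→10
  n10 'cacbdd': ·  [P1 ends]
  n11 'aa': c→12
  n12 'aac': ·  [P2 ends]
  n13 'ab': a→14
  n14 'aba': c→15
  n15 'abac': ·  [P3 ends]
  n16 'cd': a→17
  n17 'cda': ·  [P4 ends]
  n18 'cb': ·  [P5 ends]
  n19 'cc': a→20
  n20 'cca': c→21
  n21 'ccac': ·  [P6 ends]
  n22 'ac': ·  [P7 ends]

BFS fail/out derivation:
  fail(1) 'a': from fail(0)=0 chase 'a': 0 ⇒ 0;  out=∅∪out(0)=∅
  fail(5) 'c': from fail(0)=0 chase 'c': 0 ⇒ 0;  out=∅∪out(0)=∅
  fail(2) 'ad': from fail(1)=0 chase 'd': 0 ⇒ 0;  out=∅∪out(0)=∅
  fail(6) 'ca': from fail(5)=0 chase 'a': 0 ⇒ 1;  out=∅∪out(1)=∅
  fail(11) 'aa': from fail(1)=0 chase 'a': 0 ⇒ 1;  out=∅∪out(1)=∅
  fail(13) 'ab': from fail(1)=0 chase 'b': 0 ⇒ 0;  out=∅∪out(0)=∅
  fail(16) 'cd': from fail(5)=0 chase 'd': 0 ⇒ 0;  out=∅∪out(0)=∅
  fail(18) 'cb': from fail(5)=0 chase 'b': 0 ⇒ 0;  out={5}∪out(0)={5}
  fail(19) 'cc': from fail(5)=0 chase 'c': 0 ⇒ 5;  out=∅∪out(5)=∅
  fail(22) 'ac': from fail(1)=0 chase 'c': 0 ⇒ 5;  out={7}∪out(5)={7}
  fail(3) 'add': from fail(2)=0 chase 'd': 0 ⇒ 0;  out=∅∪out(0)=∅
  fail(7) 'cac': from fail(6)=1 chase 'c': 1 ⇒ 22;  out=∅∪out(22)={7}
  fail(12) 'aac': from fail(11)=1 chase 'c': 1 ⇒ 22;  out={2}∪out(22)={2,7}
  fail(14) 'aba': from fail(13)=0 chase 'a': 0 ⇒ 1;  out=∅∪out(1)=∅
  fail(17) 'cda': from fail(16)=0 chase 'a': 0 ⇒ 1;  out={4}∪out(1)={4}
  fail(20) 'cca': from fail(19)=5 chase 'a': 5 ⇒ 6;  out=∅∪out(6)=∅
  fail(4) 'addc': from fail(3)=0 chase 'c': 0 ⇒ 5;  out={0}∪out(5)={0}
  fail(8) 'cacb': from fail(7)=22 chase 'b': 22→5 ⇒ 18;  out=∅∪out(18)={5}
  fail(15) 'abac': from fail(14)=1 chase 'c': 1 ⇒ 22;  out={3}∪out(22)={3,7}
  fail(21) 'ccac': from fail(20)=6 chase 'c': 6 ⇒ 7;  out={6}∪out(7)={6,7}
  fail(9) 'cacbd': from fail(8)=18 chase 'd': 18→0 ⇒ 0;  out=∅∪out(0)=∅
  fail(10) 'cacbdd': from fail(9)=0 chase 'd': 0 ⇒ 0;  out={1}∪out(0)={1}

Run:
pos 0 'd': at 0
pos 1 'd': at 0
pos 2 'd': at 0
pos 3 'd': at 0
pos 4 'b': at 0
pos 5 'c': at 5
pos 6 'b': at 18  ** P5@[5:6]
pos 7 'a': at 1 (fail-walked)
pos 8 'd': at 2
pos 9 'd': at 3
pos 10 'c': at 4  ** P0@[7:10]
pos 11 'a': at 6 (fail-walked)
pos 12 'c': at 7  ** P7@[11:12]
pos 13 'b': at 8  ** P5@[12:13]
pos 14 'a': at 1 (fail-walked)
pos 15 'd': at 2
pos 16 'a': at 1 (fail-walked)
pos 17 'a': at 11
pos 18 'c': at 12  ** P2@[16:18],P7@[17:18]
pos 19 'b': at 18 (fail-walked)  ** P5@[18:19]
pos 20 'b': at 0 (fail-walked)
pos 21 'c': at 5
pos 22 'b': at 18  ** P5@[21:22]
pos 23 'd': at 0 (fail-walked)
pos 24 'c': at 5
pos 25 'c': at 19
pos 26 'a': at 20
pos 27 'c': at 21  ** P6@[24:27],P7@[26:27]
pos 28 'a': at 6 (fail-walked)
pos 29 'd': at 2 (fail-walked)
pos 30 'd': at 3
pos 31 'c': at 4  ** P0@[28:31]
pos 32 'c': at 19 (fail-walked)
pos 33 'c': at 19 (fail-walked)
pos 34 'd': at 16 (fail-walked)
pos 35 'a': at 17  ** P4@[33:35]
pos 36 'a': at 11 (fail-walked)
pos 37 'a': at 11 (fail-walked)
pos 38 'c': at 12  ** P2@[36:38],P7@[37:38]
pos 39 'a': at 6 (fail-walked)
pos 40 'c': at 7  ** P7@[39:40]
pos 41 'a': at 6 (fail-walked)
pos 42 'c': at 7  ** P7@[41:42]
pos 43 'c': at 19 (fail-walked)
pos 44 'a': at 20
pos 45 'c': at 21  ** P6@[42:45],P7@[44:45]
pos 46 'c': at 19 (fail-walked)
pos 47 'c': at 19 (fail-walked)
pos 48 'd': at 16 (fail-walked)
pos 49 'a': at 17  ** P4@[47:49]
pos 50 'c': at 22 (fail-walked)  ** P7@[49:50]
pos 51 'a': at 6 (fail-walked)
pos 52 'd': at 2 (fail-walked)
pos 53 'd': at 3
pos 54 'c': at 4  ** P0@[51:54]
pos 55 'c': at 19 (fail-walked)
pos 56 'd': at 16 (fail-walked)
pos 57 'a': at 17  ** P4@[55:57]
pos 58 'c': at 22 (fail-walked)  ** P7@[57:58]
pos 59 'b': at 18 (fail-walked)  ** P5@[58:59]
pos 60 'c': at 5 (fail-walked)
pos 61 'c': at 19
pos 62 'd': at 16 (fail-walked)
pos 63 'a': at 17  ** P4@[61:63]
pos 64 'd': at 2 (fail-walked)
pos 65 'd': at 3
pos 66 'b': at 0 (fail-walked)
pos 67 'c': at 5
pos 68 'a': at 6
pos 69 'a': at 11 (fail-walked)
pos 70 'b': at 13 (fail-walked)
pos 71 'a': at 14
pos 72 'c': at 15  ** P3@[69:72],P7@[71:72]
pos 73 'd': at 16 (fail-walked)
pos 74 'c': at 5 (fail-walked)
pos 75 'b': at 18  ** P5@[74:75]
pos 76 'c': at 5 (fail-walked)

Matches: [[6,5],[10,0],[12,7],[13,5],[18,2],[18,7],[19,5],[22,5],[27,6],[27,7],[31,0],[35,4],[38,2],[38,7],[40,7],[42,7],[45,6],[45,7],[49,4],[50,7],[54,0],[57,4],[58,7],[59,5],[63,4],[72,3],[72,7],[75,5]]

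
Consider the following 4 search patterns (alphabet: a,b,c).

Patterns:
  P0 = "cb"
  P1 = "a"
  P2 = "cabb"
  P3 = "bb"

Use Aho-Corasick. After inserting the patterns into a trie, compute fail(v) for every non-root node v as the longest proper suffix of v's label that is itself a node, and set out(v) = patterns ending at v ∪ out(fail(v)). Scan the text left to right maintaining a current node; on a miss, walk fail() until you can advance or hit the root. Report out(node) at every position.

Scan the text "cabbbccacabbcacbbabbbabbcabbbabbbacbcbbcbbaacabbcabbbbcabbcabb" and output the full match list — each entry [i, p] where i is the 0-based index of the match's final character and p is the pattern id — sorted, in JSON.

Build automaton:
Trie (insert patterns):
  0='ε' goto a→3 b→7 c→1
  1='c' goto a→4 b→2
  2='cb' goto ·  ←P0
  3='a' goto ·  ←P1
  4='ca' goto b→5
  5='cab' goto b→6
  6='cabb' goto ·  ←P2
  7='b' goto b→8
  8='bb' goto ·  ←P3

Failure links (BFS by depth):
  fail(1) 'c': from fail(0)=0 chase 'c': 0 ⇒ 0;  out=∅∪out(0)=∅
  fail(3) 'a': from fail(0)=0 chase 'a': 0 ⇒ 0;  out={1}∪out(0)={1}
  fail(7) 'b': from fail(0)=0 chase 'b': 0 ⇒ 0;  out=∅∪out(0)=∅
  fail(2) 'cb': from fail(1)=0 chase 'b': 0 ⇒ 7;  out={0}∪out(7)={0}
  fail(4) 'ca': from fail(1)=0 chase 'a': 0 ⇒ 3;  out=∅∪out(3)={1}
  fail(8) 'bb': from fail(7)=0 chase 'b': 0 ⇒ 7;  out={3}∪out(7)={3}
  fail(5) 'cab': from fail(4)=3 chase 'b': 3→0 ⇒ 7;  out=∅∪out(7)=∅
  fail(6) 'cabb': from fail(5)=7 chase 'b': 7 ⇒ 8;  out={2}∪out(8)={2,3}

Scan:
i=0 'c': node 0→1
i=1 'a': node 1→4  ** P1@[1:1]
i=2 'b': node 4→5
i=3 'b': node 5→6  ** P2@[0:3],P3@[2:3]
i=4 'b': node 6→8 ·f  ** P3@[3:4]
i=5 'c': node 8→1 ·f
i=6 'c': node 1→1 ·f
i=7 'a': node 1→4  ** P1@[7:7]
i=8 'c': node 4→1 ·f
i=9 'a': node 1→4  ** P1@[9:9]
i=10 'b': node 4→5
i=11 'b': node 5→6  ** P2@[8:11],P3@[10:11]
i=12 'c': node 6→1 ·f
i=13 'a': node 1→4  ** P1@[13:13]
i=14 'c': node 4→1 ·f
i=15 'b': node 1→2  ** P0@[14:15]
i=16 'b': node 2→8 ·f  ** P3@[15:16]
i=17 'a': node 8→3 ·f  ** P1@[17:17]
i=18 'b': node 3→7 ·f
i=19 'b': node 7→8  ** P3@[18:19]
i=20 'b': node 8→8 ·f  ** P3@[19:20]
i=21 'a': node 8→3 ·f  ** P1@[21:21]
i=22 'b': node 3→7 ·f
i=23 'b': node 7→8  ** P3@[22:23]
i=24 'c': node 8→1 ·f
i=25 'a': node 1→4  ** P1@[25:25]
i=26 'b': node 4→5
i=27 'b': node 5→6  ** P2@[24:27],P3@[26:27]
i=28 'b': node 6→8 ·f  ** P3@[27:28]
i=29 'a': node 8→3 ·f  ** P1@[29:29]
i=30 'b': node 3→7 ·f
i=31 'b': node 7→8  ** P3@[30:31]
i=32 'b': node 8→8 ·f  ** P3@[31:32]
i=33 'a': node 8→3 ·f  ** P1@[33:33]
i=34 'c': node 3→1 ·f
i=35 'b': node 1→2  ** P0@[34:35]
i=36 'c': node 2→1 ·f
i=37 'b': node 1→2  ** P0@[36:37]
i=38 'b': node 2→8 ·f  ** P3@[37:38]
i=39 'c': node 8→1 ·f
i=40 'b': node 1→2  ** P0@[39:40]
i=41 'b': node 2→8 ·f  ** P3@[40:41]
i=42 'a': node 8→3 ·f  ** P1@[42:42]
i=43 'a': node 3→3 ·f  ** P1@[43:43]
i=44 'c': node 3→1 ·f
i=45 'a': node 1→4  ** P1@[45:45]
i=46 'b': node 4→5
i=47 'b': node 5→6  ** P2@[44:47],P3@[46:47]
i=48 'c': node 6→1 ·f
i=49 'a': node 1→4  ** P1@[49:49]
i=50 'b': node 4→5
i=51 'b': node 5→6  ** P2@[48:51],P3@[50:51]
i=52 'b': node 6→8 ·f  ** P3@[51:52]
i=53 'b': node 8→8 ·f  ** P3@[52:53]
i=54 'c': node 8→1 ·f
i=55 'a': node 1→4  ** P1@[55:55]
i=56 'b': node 4→5
i=57 'b': node 5→6  ** P2@[54:57],P3@[56:57]
i=58 'c': node 6→1 ·f
i=59 'a': node 1→4  ** P1@[59:59]
i=60 'b': node 4→5
i=61 'b': node 5→6  ** P2@[58:61],P3@[60:61]

All matches (sorted): [[1,1],[3,2],[3,3],[4,3],[7,1],[9,1],[11,2],[11,3],[13,1],[15,0],[16,3],[17,1],[19,3],[20,3],[21,1],[23,3],[25,1],[27,2],[27,3],[28,3],[29,1],[31,3],[32,3],[33,1],[35,0],[37,0],[38,3],[40,0],[41,3],[42,1],[43,1],[45,1],[47,2],[47,3],[49,1],[51,2],[51,3],[52,3],[53,3],[55,1],[57,2],[57,3],[59,1],[61,2],[61,3]]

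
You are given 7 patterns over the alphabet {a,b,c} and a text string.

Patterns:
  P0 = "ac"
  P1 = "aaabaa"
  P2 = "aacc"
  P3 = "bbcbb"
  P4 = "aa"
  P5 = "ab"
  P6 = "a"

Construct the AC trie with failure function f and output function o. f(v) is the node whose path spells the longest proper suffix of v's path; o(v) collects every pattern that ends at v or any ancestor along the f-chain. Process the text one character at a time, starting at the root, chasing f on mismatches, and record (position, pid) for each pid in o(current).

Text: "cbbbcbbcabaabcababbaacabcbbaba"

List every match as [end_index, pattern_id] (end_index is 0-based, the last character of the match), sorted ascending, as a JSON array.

Build automaton:
Trie nodes:
  n0 'ε': a→1 b→10
  n1 'a': a→3 b→15 c→2  ←P6
  n2 'ac': ·  ←P0
  n3 'aa': a→4 c→8  ←P4
  n4 'aaa': b→5
  n5 'aaab': a→6
  n6 'aaaba': a→7
  n7 'aaabaa': ·  ←P1
  n8 'aac': c→9
  n9 'aacc': ·  ←P2
  n10 'b': b→11
  n11 'bb': c→12
  n12 'bbc': b→13
  n13 'bbcb': b→14
  n14 'bbcbb': ·  ←P3
  n15 'ab': ·  ←P5

Failure links (BFS by depth):
  fail(1) 'a': from fail(0)=0 chase 'a': 0 ⇒ 0;  out={6}∪out(0)={6}
  fail(10) 'b': from fail(0)=0 chase 'b': 0 ⇒ 0;  out=∅∪out(0)=∅
  fail(2) 'ac': from fail(1)=0 chase 'c': 0 ⇒ 0;  out={0}∪out(0)={0}
  fail(3) 'aa': from fail(1)=0 chase 'a': 0 ⇒ 1;  out={4}∪out(1)={4,6}
  fail(11) 'bb': from fail(10)=0 chase 'b': 0 ⇒ 10;  out=∅∪out(10)=∅
  fail(15) 'ab': from fail(1)=0 chase 'b': 0 ⇒ 10;  out={5}∪out(10)={5}
  fail(4) 'aaa': from fail(3)=1 chase 'a': 1 ⇒ 3;  out=∅∪out(3)={4,6}
  fail(8) 'aac': from fail(3)=1 chase 'c': 1 ⇒ 2;  out=∅∪out(2)={0}
  fail(12) 'bbc': from fail(11)=10 chase 'c': 10→0 ⇒ 0;  out=∅∪out(0)=∅
  fail(5) 'aaab': from fail(4)=3 chase 'b': 3→1 ⇒ 15;  out=∅∪out(15)={5}
  fail(9) 'aacc': from fail(8)=2 chase 'c': 2→0 ⇒ 0;  out={2}∪out(0)={2}
  fail(13) 'bbcb': from fail(12)=0 chase 'b': 0 ⇒ 10;  out=∅∪out(10)=∅
  fail(6) 'aaaba': from fail(5)=15 chase 'a': 15→10→0 ⇒ 1;  out=∅∪out(1)={6}
  fail(14) 'bbcbb': from fail(13)=10 chase 'b': 10 ⇒ 11;  out={3}∪out(11)={3}
  fail(7) 'aaabaa': from fail(6)=1 chase 'a': 1 ⇒ 3;  out={1}∪out(3)={1,4,6}

Scan:
[0] read 'c'  n0⇒n0
[1] read 'b'  n0⇒n10
[2] read 'b'  n10⇒n11
[3] read 'b'  n11⇒n11 ·f
[4] read 'c'  n11⇒n12
[5] read 'b'  n12⇒n13
[6] read 'b'  n13⇒n14  → match P3@[2:6]
[7] read 'c'  n14⇒n12 ·f
[8] read 'a'  n12⇒n1 ·f  → match P6@[8:8]
[9] read 'b'  n1⇒n15  → match P5@[8:9]
[10] read 'a'  n15⇒n1 ·f  → match P6@[10:10]
[11] read 'a'  n1⇒n3  → match P4@[10:11],P6@[11:11]
[12] read 'b'  n3⇒n15 ·f  → match P5@[11:12]
[13] read 'c'  n15⇒n0 ·f
[14] read 'a'  n0⇒n1  → match P6@[14:14]
[15] read 'b'  n1⇒n15  → match P5@[14:15]
[16] read 'a'  n15⇒n1 ·f  → match P6@[16:16]
[17] read 'b'  n1⇒n15  → match P5@[16:17]
[18] read 'b'  n15⇒n11 ·f
[19] read 'a'  n11⇒n1 ·f  → match P6@[19:19]
[20] read 'a'  n1⇒n3  → match P4@[19:20],P6@[20:20]
[21] read 'c'  n3⇒n8  → match P0@[20:21]
[22] read 'a'  n8⇒n1 ·f  → match P6@[22:22]
[23] read 'b'  n1⇒n15  → match P5@[22:23]
[24] read 'c'  n15⇒n0 ·f
[25] read 'b'  n0⇒n10
[26] read 'b'  n10⇒n11
[27] read 'a'  n11⇒n1 ·f  → match P6@[27:27]
[28] read 'b'  n1⇒n15  → match P5@[27:28]
[29] read 'a'  n15⇒n1 ·f  → match P6@[29:29]

All matches (sorted): [[6,3],[8,6],[9,5],[10,6],[11,4],[11,6],[12,5],[14,6],[15,5],[16,6],[17,5],[19,6],[20,4],[20,6],[21,0],[22,6],[23,5],[27,6],[28,5],[29,6]]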